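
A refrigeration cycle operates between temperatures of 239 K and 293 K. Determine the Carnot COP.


dT = 293 - 239 = 54 K
COP_carnot = T_cold / dT = 239 / 54
COP_carnot = 4.426

4.426


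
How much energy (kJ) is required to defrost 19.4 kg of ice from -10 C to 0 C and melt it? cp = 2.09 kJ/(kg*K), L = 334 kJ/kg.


Sensible heat = cp * dT = 2.09 * 10 = 20.9 kJ/kg
Total per kg = 20.9 + 334 = 354.9 kJ/kg
Q = m * total = 19.4 * 354.9
Q = 6885.1 kJ

6885.1


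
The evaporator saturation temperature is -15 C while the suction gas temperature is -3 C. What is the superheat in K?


Superheat = T_suction - T_evap
Superheat = -3 - (-15)
Superheat = 12 K

12


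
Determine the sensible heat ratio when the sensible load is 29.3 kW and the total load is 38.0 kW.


SHR = Q_sensible / Q_total
SHR = 29.3 / 38.0
SHR = 0.771

0.771


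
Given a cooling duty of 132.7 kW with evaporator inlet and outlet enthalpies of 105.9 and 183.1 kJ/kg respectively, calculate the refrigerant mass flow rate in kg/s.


dh = 183.1 - 105.9 = 77.2 kJ/kg
m_dot = Q / dh = 132.7 / 77.2 = 1.7189 kg/s

1.7189


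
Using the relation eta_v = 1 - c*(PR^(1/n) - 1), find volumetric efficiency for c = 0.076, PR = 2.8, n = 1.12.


PR^(1/n) = 2.8^(1/1.12) = 2.50754215
eta_v = 1 - 0.076 * (2.50754215 - 1)
eta_v = 0.8854

0.8854


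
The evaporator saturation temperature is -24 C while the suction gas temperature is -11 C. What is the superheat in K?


Superheat = T_suction - T_evap
Superheat = -11 - (-24)
Superheat = 13 K

13


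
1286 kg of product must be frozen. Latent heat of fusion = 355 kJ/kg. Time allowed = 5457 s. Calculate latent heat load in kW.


Q_lat = m * h_fg / t
Q_lat = 1286 * 355 / 5457
Q_lat = 83.66 kW

83.66


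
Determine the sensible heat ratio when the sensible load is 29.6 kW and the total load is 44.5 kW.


SHR = Q_sensible / Q_total
SHR = 29.6 / 44.5
SHR = 0.665

0.665


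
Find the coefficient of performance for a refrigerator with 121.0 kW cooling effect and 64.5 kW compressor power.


COP = Q_evap / W
COP = 121.0 / 64.5
COP = 1.876

1.876


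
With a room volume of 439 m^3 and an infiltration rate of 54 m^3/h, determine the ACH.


ACH = flow / volume
ACH = 54 / 439
ACH = 0.123

0.123


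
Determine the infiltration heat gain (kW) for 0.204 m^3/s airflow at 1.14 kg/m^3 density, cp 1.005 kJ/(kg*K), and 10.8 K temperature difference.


Q = V_dot * rho * cp * dT
Q = 0.204 * 1.14 * 1.005 * 10.8
Q = 2.524 kW

2.524


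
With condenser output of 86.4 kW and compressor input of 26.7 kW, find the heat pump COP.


COP_hp = Q_cond / W
COP_hp = 86.4 / 26.7
COP_hp = 3.236

3.236


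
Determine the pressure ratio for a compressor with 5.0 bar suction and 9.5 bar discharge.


PR = P_high / P_low
PR = 9.5 / 5.0
PR = 1.9

1.9


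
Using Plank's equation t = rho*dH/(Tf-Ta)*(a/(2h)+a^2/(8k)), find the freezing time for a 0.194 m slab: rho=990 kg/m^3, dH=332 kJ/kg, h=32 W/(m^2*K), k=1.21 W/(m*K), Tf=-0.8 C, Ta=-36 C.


dT = -0.8 - (-36) = 35.2 K
term1 = a/(2h) = 0.194/(2*32) = 0.00303125
term2 = a^2/(8k) = 0.194^2/(8*1.21) = 0.003888016529
t = rho*dH*1000/dT * (term1 + term2)
t = 990*332*1000/35.2 * (0.00303125 + 0.003888016529)
t = 64609 s

64609


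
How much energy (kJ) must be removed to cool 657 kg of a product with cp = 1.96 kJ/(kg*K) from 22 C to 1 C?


dT = 22 - (1) = 21 K
Q = m * cp * dT = 657 * 1.96 * 21
Q = 27042 kJ

27042


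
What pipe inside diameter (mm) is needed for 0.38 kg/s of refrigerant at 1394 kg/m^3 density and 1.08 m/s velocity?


A = m_dot / (rho * v) = 0.38 / (1394 * 1.08) = 0.0002524044848 m^2
d = sqrt(4*A/pi) * 1000
d = 17.9 mm

17.9


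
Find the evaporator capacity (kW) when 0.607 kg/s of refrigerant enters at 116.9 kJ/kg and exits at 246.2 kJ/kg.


dh = 246.2 - 116.9 = 129.3 kJ/kg
Q_evap = m_dot * dh = 0.607 * 129.3
Q_evap = 78.49 kW

78.49


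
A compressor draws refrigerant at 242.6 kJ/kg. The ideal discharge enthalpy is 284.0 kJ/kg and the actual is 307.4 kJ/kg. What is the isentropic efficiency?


dh_ideal = 284.0 - 242.6 = 41.4 kJ/kg
dh_actual = 307.4 - 242.6 = 64.8 kJ/kg
eta_s = dh_ideal / dh_actual = 41.4 / 64.8
eta_s = 0.6389

0.6389


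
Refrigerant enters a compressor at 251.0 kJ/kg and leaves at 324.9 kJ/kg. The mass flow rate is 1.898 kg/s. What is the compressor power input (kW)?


dh = 324.9 - 251.0 = 73.9 kJ/kg
W = m_dot * dh = 1.898 * 73.9 = 140.26 kW

140.26


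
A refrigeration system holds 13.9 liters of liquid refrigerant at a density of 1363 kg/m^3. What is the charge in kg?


Charge = V * rho / 1000
Charge = 13.9 * 1363 / 1000
Charge = 18.95 kg

18.95


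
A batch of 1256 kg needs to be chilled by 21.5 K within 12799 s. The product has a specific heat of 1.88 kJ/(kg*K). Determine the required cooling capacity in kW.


Q = m * cp * dT / t
Q = 1256 * 1.88 * 21.5 / 12799
Q = 3.967 kW

3.967


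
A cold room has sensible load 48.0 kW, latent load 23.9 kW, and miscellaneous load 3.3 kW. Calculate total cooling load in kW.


Q_total = Q_s + Q_l + Q_misc
Q_total = 48.0 + 23.9 + 3.3
Q_total = 75.2 kW

75.2


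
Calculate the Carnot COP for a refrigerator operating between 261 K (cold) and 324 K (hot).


dT = 324 - 261 = 63 K
COP_carnot = T_cold / dT = 261 / 63
COP_carnot = 4.143

4.143


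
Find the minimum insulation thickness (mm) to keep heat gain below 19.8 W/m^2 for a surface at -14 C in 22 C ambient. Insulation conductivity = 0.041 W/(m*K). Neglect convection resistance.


dT = 22 - (-14) = 36 K
thickness = k * dT / q_max * 1000
thickness = 0.041 * 36 / 19.8 * 1000
thickness = 74.5 mm

74.5


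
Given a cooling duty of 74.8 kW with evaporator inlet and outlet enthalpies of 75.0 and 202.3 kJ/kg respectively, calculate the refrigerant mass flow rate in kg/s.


dh = 202.3 - 75.0 = 127.3 kJ/kg
m_dot = Q / dh = 74.8 / 127.3 = 0.5876 kg/s

0.5876


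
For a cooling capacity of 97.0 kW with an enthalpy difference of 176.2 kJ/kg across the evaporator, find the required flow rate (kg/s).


m_dot = Q / dh
m_dot = 97.0 / 176.2
m_dot = 0.5505 kg/s

0.5505


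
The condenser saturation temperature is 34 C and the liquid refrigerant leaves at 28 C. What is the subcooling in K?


Subcooling = T_cond - T_liquid
Subcooling = 34 - 28
Subcooling = 6 K

6


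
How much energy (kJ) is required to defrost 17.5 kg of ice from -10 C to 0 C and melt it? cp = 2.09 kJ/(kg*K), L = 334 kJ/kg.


Sensible heat = cp * dT = 2.09 * 10 = 20.9 kJ/kg
Total per kg = 20.9 + 334 = 354.9 kJ/kg
Q = m * total = 17.5 * 354.9
Q = 6210.8 kJ

6210.8


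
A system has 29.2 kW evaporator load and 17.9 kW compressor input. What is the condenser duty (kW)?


Q_cond = Q_evap + W
Q_cond = 29.2 + 17.9
Q_cond = 47.1 kW

47.1


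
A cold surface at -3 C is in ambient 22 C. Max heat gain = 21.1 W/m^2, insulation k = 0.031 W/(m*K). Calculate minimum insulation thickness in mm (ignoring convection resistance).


dT = 22 - (-3) = 25 K
thickness = k * dT / q_max * 1000
thickness = 0.031 * 25 / 21.1 * 1000
thickness = 36.7 mm

36.7


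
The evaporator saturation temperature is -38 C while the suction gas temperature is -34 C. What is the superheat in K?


Superheat = T_suction - T_evap
Superheat = -34 - (-38)
Superheat = 4 K

4


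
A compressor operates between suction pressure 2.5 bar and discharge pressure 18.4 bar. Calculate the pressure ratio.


PR = P_high / P_low
PR = 18.4 / 2.5
PR = 7.36

7.36


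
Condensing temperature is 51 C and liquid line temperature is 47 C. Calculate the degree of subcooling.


Subcooling = T_cond - T_liquid
Subcooling = 51 - 47
Subcooling = 4 K

4


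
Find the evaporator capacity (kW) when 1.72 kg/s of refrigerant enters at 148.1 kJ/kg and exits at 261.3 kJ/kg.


dh = 261.3 - 148.1 = 113.2 kJ/kg
Q_evap = m_dot * dh = 1.72 * 113.2
Q_evap = 194.7 kW

194.7


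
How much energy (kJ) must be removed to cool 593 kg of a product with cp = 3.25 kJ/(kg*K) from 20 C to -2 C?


dT = 20 - (-2) = 22 K
Q = m * cp * dT = 593 * 3.25 * 22
Q = 42400 kJ

42400


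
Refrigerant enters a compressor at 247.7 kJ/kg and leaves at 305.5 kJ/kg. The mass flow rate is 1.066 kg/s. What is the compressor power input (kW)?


dh = 305.5 - 247.7 = 57.8 kJ/kg
W = m_dot * dh = 1.066 * 57.8 = 61.61 kW

61.61


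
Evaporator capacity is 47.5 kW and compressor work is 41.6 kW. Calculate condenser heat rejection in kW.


Q_cond = Q_evap + W
Q_cond = 47.5 + 41.6
Q_cond = 89.1 kW

89.1


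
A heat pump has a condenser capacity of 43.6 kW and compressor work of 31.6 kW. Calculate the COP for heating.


COP_hp = Q_cond / W
COP_hp = 43.6 / 31.6
COP_hp = 1.38

1.38


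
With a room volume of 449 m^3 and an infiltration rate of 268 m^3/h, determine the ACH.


ACH = flow / volume
ACH = 268 / 449
ACH = 0.597

0.597


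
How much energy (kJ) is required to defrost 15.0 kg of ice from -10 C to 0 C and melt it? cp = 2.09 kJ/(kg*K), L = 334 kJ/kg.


Sensible heat = cp * dT = 2.09 * 10 = 20.9 kJ/kg
Total per kg = 20.9 + 334 = 354.9 kJ/kg
Q = m * total = 15.0 * 354.9
Q = 5323.5 kJ

5323.5


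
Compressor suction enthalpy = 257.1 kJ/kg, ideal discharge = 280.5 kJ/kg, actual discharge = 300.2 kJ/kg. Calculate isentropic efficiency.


dh_ideal = 280.5 - 257.1 = 23.4 kJ/kg
dh_actual = 300.2 - 257.1 = 43.1 kJ/kg
eta_s = dh_ideal / dh_actual = 23.4 / 43.1
eta_s = 0.5429

0.5429


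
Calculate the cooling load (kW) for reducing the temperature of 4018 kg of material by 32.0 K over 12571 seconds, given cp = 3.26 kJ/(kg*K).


Q = m * cp * dT / t
Q = 4018 * 3.26 * 32.0 / 12571
Q = 33.343 kW

33.343


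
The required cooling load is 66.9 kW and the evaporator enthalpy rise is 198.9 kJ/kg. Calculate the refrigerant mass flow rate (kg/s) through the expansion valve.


m_dot = Q / dh
m_dot = 66.9 / 198.9
m_dot = 0.3363 kg/s

0.3363


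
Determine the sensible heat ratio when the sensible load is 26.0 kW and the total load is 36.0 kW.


SHR = Q_sensible / Q_total
SHR = 26.0 / 36.0
SHR = 0.722

0.722


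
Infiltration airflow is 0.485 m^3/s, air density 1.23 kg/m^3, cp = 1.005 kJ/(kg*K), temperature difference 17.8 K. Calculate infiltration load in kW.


Q = V_dot * rho * cp * dT
Q = 0.485 * 1.23 * 1.005 * 17.8
Q = 10.672 kW

10.672


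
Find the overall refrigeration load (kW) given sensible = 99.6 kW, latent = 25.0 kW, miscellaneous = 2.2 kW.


Q_total = Q_s + Q_l + Q_misc
Q_total = 99.6 + 25.0 + 2.2
Q_total = 126.8 kW

126.8


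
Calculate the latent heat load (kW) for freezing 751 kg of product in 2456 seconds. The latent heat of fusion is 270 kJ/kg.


Q_lat = m * h_fg / t
Q_lat = 751 * 270 / 2456
Q_lat = 82.56 kW

82.56


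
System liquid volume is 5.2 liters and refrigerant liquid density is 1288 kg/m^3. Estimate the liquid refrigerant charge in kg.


Charge = V * rho / 1000
Charge = 5.2 * 1288 / 1000
Charge = 6.7 kg

6.7


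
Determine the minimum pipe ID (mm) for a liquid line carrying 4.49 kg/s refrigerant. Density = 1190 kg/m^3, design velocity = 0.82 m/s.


A = m_dot / (rho * v) = 4.49 / (1190 * 0.82) = 0.004601352736 m^2
d = sqrt(4*A/pi) * 1000
d = 76.5 mm

76.5


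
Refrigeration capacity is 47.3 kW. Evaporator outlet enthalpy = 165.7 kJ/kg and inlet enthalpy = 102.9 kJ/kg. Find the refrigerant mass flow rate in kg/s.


dh = 165.7 - 102.9 = 62.8 kJ/kg
m_dot = Q / dh = 47.3 / 62.8 = 0.7532 kg/s

0.7532


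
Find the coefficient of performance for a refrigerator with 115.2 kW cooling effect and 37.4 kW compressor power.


COP = Q_evap / W
COP = 115.2 / 37.4
COP = 3.08

3.08


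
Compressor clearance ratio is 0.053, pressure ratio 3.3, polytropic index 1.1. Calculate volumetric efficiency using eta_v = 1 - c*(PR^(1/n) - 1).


PR^(1/n) = 3.3^(1/1.1) = 2.96057665
eta_v = 1 - 0.053 * (2.96057665 - 1)
eta_v = 0.8961

0.8961


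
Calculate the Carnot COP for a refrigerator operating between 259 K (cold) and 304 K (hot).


dT = 304 - 259 = 45 K
COP_carnot = T_cold / dT = 259 / 45
COP_carnot = 5.756

5.756


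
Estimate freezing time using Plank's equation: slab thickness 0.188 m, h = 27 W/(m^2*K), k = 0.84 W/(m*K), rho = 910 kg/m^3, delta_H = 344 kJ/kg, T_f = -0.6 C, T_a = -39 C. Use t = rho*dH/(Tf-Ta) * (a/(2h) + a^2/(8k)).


dT = -0.6 - (-39) = 38.4 K
term1 = a/(2h) = 0.188/(2*27) = 0.003481481481
term2 = a^2/(8k) = 0.188^2/(8*0.84) = 0.00525952381
t = rho*dH*1000/dT * (term1 + term2)
t = 910*344*1000/38.4 * (0.003481481481 + 0.00525952381)
t = 71257 s

71257


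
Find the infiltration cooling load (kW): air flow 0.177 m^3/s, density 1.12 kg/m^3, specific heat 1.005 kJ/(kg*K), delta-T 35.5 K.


Q = V_dot * rho * cp * dT
Q = 0.177 * 1.12 * 1.005 * 35.5
Q = 7.073 kW

7.073


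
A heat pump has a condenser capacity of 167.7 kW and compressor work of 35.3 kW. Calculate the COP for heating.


COP_hp = Q_cond / W
COP_hp = 167.7 / 35.3
COP_hp = 4.751

4.751


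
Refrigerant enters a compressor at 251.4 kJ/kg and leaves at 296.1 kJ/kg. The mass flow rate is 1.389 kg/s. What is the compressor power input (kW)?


dh = 296.1 - 251.4 = 44.7 kJ/kg
W = m_dot * dh = 1.389 * 44.7 = 62.09 kW

62.09


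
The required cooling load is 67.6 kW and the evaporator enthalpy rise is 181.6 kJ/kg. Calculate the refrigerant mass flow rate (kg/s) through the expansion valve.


m_dot = Q / dh
m_dot = 67.6 / 181.6
m_dot = 0.3722 kg/s

0.3722


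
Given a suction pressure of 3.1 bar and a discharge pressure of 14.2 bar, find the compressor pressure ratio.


PR = P_high / P_low
PR = 14.2 / 3.1
PR = 4.581

4.581


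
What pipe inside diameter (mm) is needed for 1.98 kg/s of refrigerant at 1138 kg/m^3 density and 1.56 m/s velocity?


A = m_dot / (rho * v) = 1.98 / (1138 * 1.56) = 0.00111531702 m^2
d = sqrt(4*A/pi) * 1000
d = 37.7 mm

37.7


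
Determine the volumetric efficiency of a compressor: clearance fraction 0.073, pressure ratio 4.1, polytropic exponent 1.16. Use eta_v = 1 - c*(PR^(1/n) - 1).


PR^(1/n) = 4.1^(1/1.16) = 3.37490805
eta_v = 1 - 0.073 * (3.37490805 - 1)
eta_v = 0.8266

0.8266


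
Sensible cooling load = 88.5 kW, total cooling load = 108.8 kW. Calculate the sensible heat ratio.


SHR = Q_sensible / Q_total
SHR = 88.5 / 108.8
SHR = 0.813

0.813


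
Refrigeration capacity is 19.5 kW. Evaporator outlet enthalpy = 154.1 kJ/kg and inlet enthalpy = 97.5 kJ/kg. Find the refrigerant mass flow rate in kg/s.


dh = 154.1 - 97.5 = 56.6 kJ/kg
m_dot = Q / dh = 19.5 / 56.6 = 0.3445 kg/s

0.3445


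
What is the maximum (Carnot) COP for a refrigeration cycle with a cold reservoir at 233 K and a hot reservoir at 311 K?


dT = 311 - 233 = 78 K
COP_carnot = T_cold / dT = 233 / 78
COP_carnot = 2.987

2.987


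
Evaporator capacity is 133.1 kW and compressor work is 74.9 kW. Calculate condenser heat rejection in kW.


Q_cond = Q_evap + W
Q_cond = 133.1 + 74.9
Q_cond = 208.0 kW

208.0


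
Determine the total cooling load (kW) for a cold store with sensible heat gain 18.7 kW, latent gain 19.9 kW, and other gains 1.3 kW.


Q_total = Q_s + Q_l + Q_misc
Q_total = 18.7 + 19.9 + 1.3
Q_total = 39.9 kW

39.9


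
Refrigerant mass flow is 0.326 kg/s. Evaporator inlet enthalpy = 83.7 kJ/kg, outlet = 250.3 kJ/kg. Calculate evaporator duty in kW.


dh = 250.3 - 83.7 = 166.6 kJ/kg
Q_evap = m_dot * dh = 0.326 * 166.6
Q_evap = 54.31 kW

54.31


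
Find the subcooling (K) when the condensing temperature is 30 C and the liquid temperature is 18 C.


Subcooling = T_cond - T_liquid
Subcooling = 30 - 18
Subcooling = 12 K

12


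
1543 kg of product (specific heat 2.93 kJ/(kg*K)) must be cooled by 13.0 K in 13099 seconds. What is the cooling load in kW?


Q = m * cp * dT / t
Q = 1543 * 2.93 * 13.0 / 13099
Q = 4.487 kW

4.487


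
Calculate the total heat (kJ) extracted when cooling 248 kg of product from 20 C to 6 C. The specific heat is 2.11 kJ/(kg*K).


dT = 20 - (6) = 14 K
Q = m * cp * dT = 248 * 2.11 * 14
Q = 7326 kJ

7326


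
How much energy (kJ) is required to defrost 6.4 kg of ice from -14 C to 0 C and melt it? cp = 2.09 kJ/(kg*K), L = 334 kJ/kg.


Sensible heat = cp * dT = 2.09 * 14 = 29.26 kJ/kg
Total per kg = 29.26 + 334 = 363.26 kJ/kg
Q = m * total = 6.4 * 363.26
Q = 2324.9 kJ

2324.9


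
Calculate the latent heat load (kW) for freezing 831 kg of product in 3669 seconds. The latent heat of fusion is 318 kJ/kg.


Q_lat = m * h_fg / t
Q_lat = 831 * 318 / 3669
Q_lat = 72.02 kW

72.02


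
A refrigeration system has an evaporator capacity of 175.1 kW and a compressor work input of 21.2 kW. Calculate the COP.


COP = Q_evap / W
COP = 175.1 / 21.2
COP = 8.259

8.259


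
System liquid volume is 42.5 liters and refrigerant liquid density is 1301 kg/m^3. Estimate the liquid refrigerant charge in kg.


Charge = V * rho / 1000
Charge = 42.5 * 1301 / 1000
Charge = 55.29 kg

55.29


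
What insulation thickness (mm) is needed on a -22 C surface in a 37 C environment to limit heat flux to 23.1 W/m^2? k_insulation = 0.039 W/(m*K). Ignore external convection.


dT = 37 - (-22) = 59 K
thickness = k * dT / q_max * 1000
thickness = 0.039 * 59 / 23.1 * 1000
thickness = 99.6 mm

99.6


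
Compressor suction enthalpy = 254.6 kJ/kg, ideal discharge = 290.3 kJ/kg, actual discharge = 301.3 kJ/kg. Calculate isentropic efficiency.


dh_ideal = 290.3 - 254.6 = 35.7 kJ/kg
dh_actual = 301.3 - 254.6 = 46.7 kJ/kg
eta_s = dh_ideal / dh_actual = 35.7 / 46.7
eta_s = 0.7645

0.7645


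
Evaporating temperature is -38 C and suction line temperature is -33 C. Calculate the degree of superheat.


Superheat = T_suction - T_evap
Superheat = -33 - (-38)
Superheat = 5 K

5


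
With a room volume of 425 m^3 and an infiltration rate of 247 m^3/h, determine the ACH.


ACH = flow / volume
ACH = 247 / 425
ACH = 0.581

0.581


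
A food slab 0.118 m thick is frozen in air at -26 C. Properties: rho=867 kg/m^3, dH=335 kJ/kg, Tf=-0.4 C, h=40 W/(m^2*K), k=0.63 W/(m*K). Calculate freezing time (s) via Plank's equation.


dT = -0.4 - (-26) = 25.6 K
term1 = a/(2h) = 0.118/(2*40) = 0.001475
term2 = a^2/(8k) = 0.118^2/(8*0.63) = 0.002762698413
t = rho*dH*1000/dT * (term1 + term2)
t = 867*335*1000/25.6 * (0.001475 + 0.002762698413)
t = 48079 s

48079


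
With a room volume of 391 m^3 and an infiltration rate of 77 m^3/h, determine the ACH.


ACH = flow / volume
ACH = 77 / 391
ACH = 0.197

0.197


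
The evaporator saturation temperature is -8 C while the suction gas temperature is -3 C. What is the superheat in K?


Superheat = T_suction - T_evap
Superheat = -3 - (-8)
Superheat = 5 K

5


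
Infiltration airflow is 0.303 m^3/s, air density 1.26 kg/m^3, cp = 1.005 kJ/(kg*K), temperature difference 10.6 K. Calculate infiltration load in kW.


Q = V_dot * rho * cp * dT
Q = 0.303 * 1.26 * 1.005 * 10.6
Q = 4.067 kW

4.067


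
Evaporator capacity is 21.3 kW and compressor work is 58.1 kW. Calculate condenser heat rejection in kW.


Q_cond = Q_evap + W
Q_cond = 21.3 + 58.1
Q_cond = 79.4 kW

79.4


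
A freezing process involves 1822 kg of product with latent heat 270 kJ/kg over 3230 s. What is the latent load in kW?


Q_lat = m * h_fg / t
Q_lat = 1822 * 270 / 3230
Q_lat = 152.3 kW

152.3


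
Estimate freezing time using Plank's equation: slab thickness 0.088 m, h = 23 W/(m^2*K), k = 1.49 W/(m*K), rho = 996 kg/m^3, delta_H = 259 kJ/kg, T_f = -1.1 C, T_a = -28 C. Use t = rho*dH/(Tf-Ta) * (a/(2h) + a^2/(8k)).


dT = -1.1 - (-28) = 26.9 K
term1 = a/(2h) = 0.088/(2*23) = 0.001913043478
term2 = a^2/(8k) = 0.088^2/(8*1.49) = 0.0006496644295
t = rho*dH*1000/dT * (term1 + term2)
t = 996*259*1000/26.9 * (0.001913043478 + 0.0006496644295)
t = 24576 s

24576


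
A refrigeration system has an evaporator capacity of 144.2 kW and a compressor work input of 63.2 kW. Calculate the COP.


COP = Q_evap / W
COP = 144.2 / 63.2
COP = 2.282

2.282


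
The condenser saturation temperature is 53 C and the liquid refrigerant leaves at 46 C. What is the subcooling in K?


Subcooling = T_cond - T_liquid
Subcooling = 53 - 46
Subcooling = 7 K

7


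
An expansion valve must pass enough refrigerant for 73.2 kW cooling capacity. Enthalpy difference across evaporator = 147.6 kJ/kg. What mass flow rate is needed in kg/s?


m_dot = Q / dh
m_dot = 73.2 / 147.6
m_dot = 0.4959 kg/s

0.4959


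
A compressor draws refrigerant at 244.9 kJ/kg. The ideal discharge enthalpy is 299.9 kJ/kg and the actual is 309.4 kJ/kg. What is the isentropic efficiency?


dh_ideal = 299.9 - 244.9 = 55.0 kJ/kg
dh_actual = 309.4 - 244.9 = 64.5 kJ/kg
eta_s = dh_ideal / dh_actual = 55.0 / 64.5
eta_s = 0.8527

0.8527


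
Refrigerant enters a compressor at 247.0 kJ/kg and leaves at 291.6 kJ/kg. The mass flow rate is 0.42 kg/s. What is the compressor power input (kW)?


dh = 291.6 - 247.0 = 44.6 kJ/kg
W = m_dot * dh = 0.42 * 44.6 = 18.73 kW

18.73


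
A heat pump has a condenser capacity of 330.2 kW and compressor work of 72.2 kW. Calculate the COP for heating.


COP_hp = Q_cond / W
COP_hp = 330.2 / 72.2
COP_hp = 4.573

4.573


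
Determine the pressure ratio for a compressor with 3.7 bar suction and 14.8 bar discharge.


PR = P_high / P_low
PR = 14.8 / 3.7
PR = 4.0

4.0


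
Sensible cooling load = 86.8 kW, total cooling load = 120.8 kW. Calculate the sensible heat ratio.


SHR = Q_sensible / Q_total
SHR = 86.8 / 120.8
SHR = 0.719

0.719


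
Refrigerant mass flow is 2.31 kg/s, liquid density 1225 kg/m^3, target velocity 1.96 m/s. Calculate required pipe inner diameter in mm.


A = m_dot / (rho * v) = 2.31 / (1225 * 1.96) = 0.0009620991254 m^2
d = sqrt(4*A/pi) * 1000
d = 35.0 mm

35.0


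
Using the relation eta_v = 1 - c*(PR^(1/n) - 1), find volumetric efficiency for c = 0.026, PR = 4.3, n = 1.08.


PR^(1/n) = 4.3^(1/1.08) = 3.85962283
eta_v = 1 - 0.026 * (3.85962283 - 1)
eta_v = 0.9256

0.9256


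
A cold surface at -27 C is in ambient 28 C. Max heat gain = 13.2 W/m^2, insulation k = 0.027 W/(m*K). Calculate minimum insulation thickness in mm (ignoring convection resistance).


dT = 28 - (-27) = 55 K
thickness = k * dT / q_max * 1000
thickness = 0.027 * 55 / 13.2 * 1000
thickness = 112.5 mm

112.5


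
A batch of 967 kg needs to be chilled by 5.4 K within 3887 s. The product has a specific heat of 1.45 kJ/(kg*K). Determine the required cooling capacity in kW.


Q = m * cp * dT / t
Q = 967 * 1.45 * 5.4 / 3887
Q = 1.948 kW

1.948


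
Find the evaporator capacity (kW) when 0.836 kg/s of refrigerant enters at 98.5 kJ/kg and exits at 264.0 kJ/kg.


dh = 264.0 - 98.5 = 165.5 kJ/kg
Q_evap = m_dot * dh = 0.836 * 165.5
Q_evap = 138.36 kW

138.36


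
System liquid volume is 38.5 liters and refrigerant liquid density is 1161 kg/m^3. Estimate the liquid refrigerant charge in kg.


Charge = V * rho / 1000
Charge = 38.5 * 1161 / 1000
Charge = 44.7 kg

44.7


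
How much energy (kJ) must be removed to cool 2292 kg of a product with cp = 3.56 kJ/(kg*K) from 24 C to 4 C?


dT = 24 - (4) = 20 K
Q = m * cp * dT = 2292 * 3.56 * 20
Q = 163190 kJ

163190


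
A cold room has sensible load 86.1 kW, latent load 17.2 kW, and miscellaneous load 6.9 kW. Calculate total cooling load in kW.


Q_total = Q_s + Q_l + Q_misc
Q_total = 86.1 + 17.2 + 6.9
Q_total = 110.2 kW

110.2


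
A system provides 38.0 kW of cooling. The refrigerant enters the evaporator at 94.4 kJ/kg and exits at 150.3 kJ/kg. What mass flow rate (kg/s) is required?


dh = 150.3 - 94.4 = 55.9 kJ/kg
m_dot = Q / dh = 38.0 / 55.9 = 0.6798 kg/s

0.6798


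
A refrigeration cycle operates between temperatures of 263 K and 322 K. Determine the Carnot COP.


dT = 322 - 263 = 59 K
COP_carnot = T_cold / dT = 263 / 59
COP_carnot = 4.458

4.458


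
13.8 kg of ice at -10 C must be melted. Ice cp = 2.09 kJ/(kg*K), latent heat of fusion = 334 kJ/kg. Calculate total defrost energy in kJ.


Sensible heat = cp * dT = 2.09 * 10 = 20.9 kJ/kg
Total per kg = 20.9 + 334 = 354.9 kJ/kg
Q = m * total = 13.8 * 354.9
Q = 4897.6 kJ

4897.6


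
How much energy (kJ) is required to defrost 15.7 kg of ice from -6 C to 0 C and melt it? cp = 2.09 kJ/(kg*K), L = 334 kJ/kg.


Sensible heat = cp * dT = 2.09 * 6 = 12.54 kJ/kg
Total per kg = 12.54 + 334 = 346.54 kJ/kg
Q = m * total = 15.7 * 346.54
Q = 5440.7 kJ

5440.7


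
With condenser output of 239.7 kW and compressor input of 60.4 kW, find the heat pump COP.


COP_hp = Q_cond / W
COP_hp = 239.7 / 60.4
COP_hp = 3.969

3.969


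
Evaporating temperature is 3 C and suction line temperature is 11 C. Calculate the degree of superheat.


Superheat = T_suction - T_evap
Superheat = 11 - (3)
Superheat = 8 K

8


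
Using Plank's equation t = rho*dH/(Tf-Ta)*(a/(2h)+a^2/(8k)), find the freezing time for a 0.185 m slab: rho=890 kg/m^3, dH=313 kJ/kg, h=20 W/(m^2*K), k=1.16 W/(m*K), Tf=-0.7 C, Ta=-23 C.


dT = -0.7 - (-23) = 22.3 K
term1 = a/(2h) = 0.185/(2*20) = 0.004625
term2 = a^2/(8k) = 0.185^2/(8*1.16) = 0.003688038793
t = rho*dH*1000/dT * (term1 + term2)
t = 890*313*1000/22.3 * (0.004625 + 0.003688038793)
t = 103846 s

103846


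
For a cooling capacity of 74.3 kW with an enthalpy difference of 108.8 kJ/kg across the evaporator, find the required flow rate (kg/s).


m_dot = Q / dh
m_dot = 74.3 / 108.8
m_dot = 0.6829 kg/s

0.6829


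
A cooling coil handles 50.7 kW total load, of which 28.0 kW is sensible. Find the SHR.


SHR = Q_sensible / Q_total
SHR = 28.0 / 50.7
SHR = 0.552

0.552


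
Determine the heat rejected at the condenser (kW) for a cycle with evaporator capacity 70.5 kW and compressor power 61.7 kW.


Q_cond = Q_evap + W
Q_cond = 70.5 + 61.7
Q_cond = 132.2 kW

132.2


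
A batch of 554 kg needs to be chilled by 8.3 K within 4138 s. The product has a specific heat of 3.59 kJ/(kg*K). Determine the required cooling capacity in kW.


Q = m * cp * dT / t
Q = 554 * 3.59 * 8.3 / 4138
Q = 3.989 kW

3.989


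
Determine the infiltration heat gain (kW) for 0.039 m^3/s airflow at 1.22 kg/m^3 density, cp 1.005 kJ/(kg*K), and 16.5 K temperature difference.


Q = V_dot * rho * cp * dT
Q = 0.039 * 1.22 * 1.005 * 16.5
Q = 0.789 kW

0.789


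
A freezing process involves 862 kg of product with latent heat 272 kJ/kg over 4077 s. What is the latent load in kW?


Q_lat = m * h_fg / t
Q_lat = 862 * 272 / 4077
Q_lat = 57.51 kW

57.51


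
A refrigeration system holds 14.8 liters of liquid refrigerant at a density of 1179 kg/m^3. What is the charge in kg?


Charge = V * rho / 1000
Charge = 14.8 * 1179 / 1000
Charge = 17.45 kg

17.45


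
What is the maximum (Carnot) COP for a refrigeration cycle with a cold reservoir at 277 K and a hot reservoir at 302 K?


dT = 302 - 277 = 25 K
COP_carnot = T_cold / dT = 277 / 25
COP_carnot = 11.08

11.08


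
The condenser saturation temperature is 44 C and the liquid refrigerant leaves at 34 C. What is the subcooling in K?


Subcooling = T_cond - T_liquid
Subcooling = 44 - 34
Subcooling = 10 K

10


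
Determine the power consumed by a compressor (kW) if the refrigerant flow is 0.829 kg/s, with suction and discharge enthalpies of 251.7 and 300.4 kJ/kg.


dh = 300.4 - 251.7 = 48.7 kJ/kg
W = m_dot * dh = 0.829 * 48.7 = 40.37 kW

40.37


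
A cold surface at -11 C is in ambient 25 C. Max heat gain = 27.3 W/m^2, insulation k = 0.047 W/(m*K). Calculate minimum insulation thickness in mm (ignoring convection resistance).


dT = 25 - (-11) = 36 K
thickness = k * dT / q_max * 1000
thickness = 0.047 * 36 / 27.3 * 1000
thickness = 62.0 mm

62.0


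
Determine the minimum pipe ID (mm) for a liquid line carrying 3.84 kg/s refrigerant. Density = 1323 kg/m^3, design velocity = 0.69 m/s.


A = m_dot / (rho * v) = 3.84 / (1323 * 0.69) = 0.004206513523 m^2
d = sqrt(4*A/pi) * 1000
d = 73.2 mm

73.2


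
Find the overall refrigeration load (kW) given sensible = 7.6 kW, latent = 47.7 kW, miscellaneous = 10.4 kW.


Q_total = Q_s + Q_l + Q_misc
Q_total = 7.6 + 47.7 + 10.4
Q_total = 65.7 kW

65.7


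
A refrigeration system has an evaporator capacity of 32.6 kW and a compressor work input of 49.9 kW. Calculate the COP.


COP = Q_evap / W
COP = 32.6 / 49.9
COP = 0.653

0.653


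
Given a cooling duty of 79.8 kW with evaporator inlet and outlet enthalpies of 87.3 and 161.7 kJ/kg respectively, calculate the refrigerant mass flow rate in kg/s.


dh = 161.7 - 87.3 = 74.4 kJ/kg
m_dot = Q / dh = 79.8 / 74.4 = 1.0726 kg/s

1.0726


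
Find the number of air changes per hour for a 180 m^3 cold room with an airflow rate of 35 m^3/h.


ACH = flow / volume
ACH = 35 / 180
ACH = 0.194

0.194


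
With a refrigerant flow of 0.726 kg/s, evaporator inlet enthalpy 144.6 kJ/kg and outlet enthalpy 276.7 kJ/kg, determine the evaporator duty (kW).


dh = 276.7 - 144.6 = 132.1 kJ/kg
Q_evap = m_dot * dh = 0.726 * 132.1
Q_evap = 95.9 kW

95.9


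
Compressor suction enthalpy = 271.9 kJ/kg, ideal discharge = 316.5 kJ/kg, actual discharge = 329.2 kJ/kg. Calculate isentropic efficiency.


dh_ideal = 316.5 - 271.9 = 44.6 kJ/kg
dh_actual = 329.2 - 271.9 = 57.3 kJ/kg
eta_s = dh_ideal / dh_actual = 44.6 / 57.3
eta_s = 0.7784

0.7784


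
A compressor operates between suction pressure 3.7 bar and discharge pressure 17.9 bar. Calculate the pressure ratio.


PR = P_high / P_low
PR = 17.9 / 3.7
PR = 4.838

4.838


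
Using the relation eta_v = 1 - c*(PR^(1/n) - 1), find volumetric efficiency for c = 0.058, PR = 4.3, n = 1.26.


PR^(1/n) = 4.3^(1/1.26) = 3.18238517
eta_v = 1 - 0.058 * (3.18238517 - 1)
eta_v = 0.8734

0.8734


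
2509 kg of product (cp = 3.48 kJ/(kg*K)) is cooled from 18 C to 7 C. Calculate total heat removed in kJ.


dT = 18 - (7) = 11 K
Q = m * cp * dT = 2509 * 3.48 * 11
Q = 96045 kJ

96045


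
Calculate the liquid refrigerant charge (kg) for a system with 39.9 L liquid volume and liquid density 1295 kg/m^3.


Charge = V * rho / 1000
Charge = 39.9 * 1295 / 1000
Charge = 51.67 kg

51.67


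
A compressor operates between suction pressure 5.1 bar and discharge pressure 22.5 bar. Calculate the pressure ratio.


PR = P_high / P_low
PR = 22.5 / 5.1
PR = 4.412

4.412


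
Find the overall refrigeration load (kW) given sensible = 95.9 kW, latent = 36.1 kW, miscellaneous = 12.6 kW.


Q_total = Q_s + Q_l + Q_misc
Q_total = 95.9 + 36.1 + 12.6
Q_total = 144.6 kW

144.6


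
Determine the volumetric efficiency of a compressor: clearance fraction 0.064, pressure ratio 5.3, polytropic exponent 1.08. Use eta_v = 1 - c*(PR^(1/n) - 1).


PR^(1/n) = 5.3^(1/1.08) = 4.68409619
eta_v = 1 - 0.064 * (4.68409619 - 1)
eta_v = 0.7642

0.7642


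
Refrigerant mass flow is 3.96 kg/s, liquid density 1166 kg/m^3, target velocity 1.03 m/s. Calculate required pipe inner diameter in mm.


A = m_dot / (rho * v) = 3.96 / (1166 * 1.03) = 0.003297307199 m^2
d = sqrt(4*A/pi) * 1000
d = 64.8 mm

64.8


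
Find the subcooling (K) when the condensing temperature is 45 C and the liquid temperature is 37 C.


Subcooling = T_cond - T_liquid
Subcooling = 45 - 37
Subcooling = 8 K

8


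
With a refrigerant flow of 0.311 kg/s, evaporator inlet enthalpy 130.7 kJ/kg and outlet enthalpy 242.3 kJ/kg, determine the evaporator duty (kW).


dh = 242.3 - 130.7 = 111.6 kJ/kg
Q_evap = m_dot * dh = 0.311 * 111.6
Q_evap = 34.71 kW

34.71


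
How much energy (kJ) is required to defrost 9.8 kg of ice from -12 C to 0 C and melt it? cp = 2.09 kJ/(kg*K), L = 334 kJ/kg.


Sensible heat = cp * dT = 2.09 * 12 = 25.08 kJ/kg
Total per kg = 25.08 + 334 = 359.08 kJ/kg
Q = m * total = 9.8 * 359.08
Q = 3519.0 kJ

3519.0


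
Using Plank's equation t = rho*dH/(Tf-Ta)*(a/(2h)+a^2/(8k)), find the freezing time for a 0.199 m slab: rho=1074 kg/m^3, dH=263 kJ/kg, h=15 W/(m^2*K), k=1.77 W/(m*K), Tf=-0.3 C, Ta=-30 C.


dT = -0.3 - (-30) = 29.7 K
term1 = a/(2h) = 0.199/(2*15) = 0.006633333333
term2 = a^2/(8k) = 0.199^2/(8*1.77) = 0.002796680791
t = rho*dH*1000/dT * (term1 + term2)
t = 1074*263*1000/29.7 * (0.006633333333 + 0.002796680791)
t = 89684 s

89684


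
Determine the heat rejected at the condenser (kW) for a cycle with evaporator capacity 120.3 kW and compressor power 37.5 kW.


Q_cond = Q_evap + W
Q_cond = 120.3 + 37.5
Q_cond = 157.8 kW

157.8


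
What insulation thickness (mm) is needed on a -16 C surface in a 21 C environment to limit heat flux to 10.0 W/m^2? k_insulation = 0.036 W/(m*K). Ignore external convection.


dT = 21 - (-16) = 37 K
thickness = k * dT / q_max * 1000
thickness = 0.036 * 37 / 10.0 * 1000
thickness = 133.2 mm

133.2


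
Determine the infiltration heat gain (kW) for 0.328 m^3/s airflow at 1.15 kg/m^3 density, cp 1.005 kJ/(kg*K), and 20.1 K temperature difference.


Q = V_dot * rho * cp * dT
Q = 0.328 * 1.15 * 1.005 * 20.1
Q = 7.62 kW

7.62


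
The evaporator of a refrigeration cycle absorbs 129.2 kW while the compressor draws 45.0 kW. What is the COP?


COP = Q_evap / W
COP = 129.2 / 45.0
COP = 2.871

2.871


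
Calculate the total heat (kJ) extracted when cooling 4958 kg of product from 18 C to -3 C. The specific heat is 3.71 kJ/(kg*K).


dT = 18 - (-3) = 21 K
Q = m * cp * dT = 4958 * 3.71 * 21
Q = 386278 kJ

386278


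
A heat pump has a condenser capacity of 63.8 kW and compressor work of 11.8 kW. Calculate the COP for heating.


COP_hp = Q_cond / W
COP_hp = 63.8 / 11.8
COP_hp = 5.407

5.407


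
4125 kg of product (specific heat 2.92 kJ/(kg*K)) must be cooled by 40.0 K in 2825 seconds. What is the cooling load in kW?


Q = m * cp * dT / t
Q = 4125 * 2.92 * 40.0 / 2825
Q = 170.549 kW

170.549


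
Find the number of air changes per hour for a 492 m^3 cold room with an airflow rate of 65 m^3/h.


ACH = flow / volume
ACH = 65 / 492
ACH = 0.132

0.132


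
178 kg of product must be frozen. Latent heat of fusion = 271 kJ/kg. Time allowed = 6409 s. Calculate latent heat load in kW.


Q_lat = m * h_fg / t
Q_lat = 178 * 271 / 6409
Q_lat = 7.53 kW

7.53


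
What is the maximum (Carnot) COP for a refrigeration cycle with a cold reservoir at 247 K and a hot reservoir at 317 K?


dT = 317 - 247 = 70 K
COP_carnot = T_cold / dT = 247 / 70
COP_carnot = 3.529

3.529


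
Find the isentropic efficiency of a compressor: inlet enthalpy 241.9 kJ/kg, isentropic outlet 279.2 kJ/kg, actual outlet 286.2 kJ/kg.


dh_ideal = 279.2 - 241.9 = 37.3 kJ/kg
dh_actual = 286.2 - 241.9 = 44.3 kJ/kg
eta_s = dh_ideal / dh_actual = 37.3 / 44.3
eta_s = 0.842

0.842


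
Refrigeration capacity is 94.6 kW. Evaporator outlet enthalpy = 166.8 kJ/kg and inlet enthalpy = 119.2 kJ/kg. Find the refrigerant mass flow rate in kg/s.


dh = 166.8 - 119.2 = 47.6 kJ/kg
m_dot = Q / dh = 94.6 / 47.6 = 1.9874 kg/s

1.9874


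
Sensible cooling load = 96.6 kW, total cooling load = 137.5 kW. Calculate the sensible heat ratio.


SHR = Q_sensible / Q_total
SHR = 96.6 / 137.5
SHR = 0.703

0.703


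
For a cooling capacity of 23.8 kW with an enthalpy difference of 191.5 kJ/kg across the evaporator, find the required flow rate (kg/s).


m_dot = Q / dh
m_dot = 23.8 / 191.5
m_dot = 0.1243 kg/s

0.1243


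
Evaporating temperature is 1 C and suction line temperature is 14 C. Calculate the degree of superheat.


Superheat = T_suction - T_evap
Superheat = 14 - (1)
Superheat = 13 K

13


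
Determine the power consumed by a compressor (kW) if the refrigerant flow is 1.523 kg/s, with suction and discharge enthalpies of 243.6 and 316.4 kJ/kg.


dh = 316.4 - 243.6 = 72.8 kJ/kg
W = m_dot * dh = 1.523 * 72.8 = 110.87 kW

110.87


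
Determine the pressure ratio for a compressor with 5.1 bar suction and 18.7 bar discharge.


PR = P_high / P_low
PR = 18.7 / 5.1
PR = 3.667

3.667


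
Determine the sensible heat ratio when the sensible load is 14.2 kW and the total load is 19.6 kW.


SHR = Q_sensible / Q_total
SHR = 14.2 / 19.6
SHR = 0.724

0.724


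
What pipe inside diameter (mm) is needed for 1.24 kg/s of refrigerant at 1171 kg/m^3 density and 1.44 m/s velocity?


A = m_dot / (rho * v) = 1.24 / (1171 * 1.44) = 0.0007353638865 m^2
d = sqrt(4*A/pi) * 1000
d = 30.6 mm

30.6


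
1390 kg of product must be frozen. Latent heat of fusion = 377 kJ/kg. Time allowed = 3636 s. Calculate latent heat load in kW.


Q_lat = m * h_fg / t
Q_lat = 1390 * 377 / 3636
Q_lat = 144.12 kW

144.12


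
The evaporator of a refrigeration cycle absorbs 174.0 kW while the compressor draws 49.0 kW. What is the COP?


COP = Q_evap / W
COP = 174.0 / 49.0
COP = 3.551

3.551


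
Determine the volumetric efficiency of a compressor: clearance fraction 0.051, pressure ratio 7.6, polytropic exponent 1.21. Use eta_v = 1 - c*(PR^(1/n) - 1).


PR^(1/n) = 7.6^(1/1.21) = 5.3449681
eta_v = 1 - 0.051 * (5.3449681 - 1)
eta_v = 0.7784

0.7784


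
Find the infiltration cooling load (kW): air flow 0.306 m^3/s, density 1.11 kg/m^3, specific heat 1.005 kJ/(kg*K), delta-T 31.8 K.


Q = V_dot * rho * cp * dT
Q = 0.306 * 1.11 * 1.005 * 31.8
Q = 10.855 kW

10.855


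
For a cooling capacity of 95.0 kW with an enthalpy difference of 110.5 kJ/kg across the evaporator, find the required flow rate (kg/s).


m_dot = Q / dh
m_dot = 95.0 / 110.5
m_dot = 0.8597 kg/s

0.8597


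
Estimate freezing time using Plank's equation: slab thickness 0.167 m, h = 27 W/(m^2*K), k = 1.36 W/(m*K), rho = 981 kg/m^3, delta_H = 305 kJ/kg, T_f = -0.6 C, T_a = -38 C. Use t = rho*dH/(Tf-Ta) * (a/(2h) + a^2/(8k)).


dT = -0.6 - (-38) = 37.4 K
term1 = a/(2h) = 0.167/(2*27) = 0.003092592593
term2 = a^2/(8k) = 0.167^2/(8*1.36) = 0.002563327206
t = rho*dH*1000/dT * (term1 + term2)
t = 981*305*1000/37.4 * (0.003092592593 + 0.002563327206)
t = 45248 s

45248


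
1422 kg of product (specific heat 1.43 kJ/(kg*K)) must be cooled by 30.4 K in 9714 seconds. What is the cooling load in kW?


Q = m * cp * dT / t
Q = 1422 * 1.43 * 30.4 / 9714
Q = 6.364 kW

6.364


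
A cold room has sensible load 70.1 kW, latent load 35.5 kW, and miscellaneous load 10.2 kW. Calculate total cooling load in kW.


Q_total = Q_s + Q_l + Q_misc
Q_total = 70.1 + 35.5 + 10.2
Q_total = 115.8 kW

115.8


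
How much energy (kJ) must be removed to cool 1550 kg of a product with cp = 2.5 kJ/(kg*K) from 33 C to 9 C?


dT = 33 - (9) = 24 K
Q = m * cp * dT = 1550 * 2.5 * 24
Q = 93000 kJ

93000


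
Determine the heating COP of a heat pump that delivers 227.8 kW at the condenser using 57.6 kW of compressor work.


COP_hp = Q_cond / W
COP_hp = 227.8 / 57.6
COP_hp = 3.955

3.955


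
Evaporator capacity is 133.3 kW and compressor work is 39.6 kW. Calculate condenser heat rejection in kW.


Q_cond = Q_evap + W
Q_cond = 133.3 + 39.6
Q_cond = 172.9 kW

172.9


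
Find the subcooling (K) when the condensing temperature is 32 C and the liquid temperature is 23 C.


Subcooling = T_cond - T_liquid
Subcooling = 32 - 23
Subcooling = 9 K

9


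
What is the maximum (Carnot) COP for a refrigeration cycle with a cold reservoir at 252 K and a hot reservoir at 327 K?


dT = 327 - 252 = 75 K
COP_carnot = T_cold / dT = 252 / 75
COP_carnot = 3.36

3.36


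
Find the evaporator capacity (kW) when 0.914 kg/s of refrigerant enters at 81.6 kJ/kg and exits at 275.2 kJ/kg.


dh = 275.2 - 81.6 = 193.6 kJ/kg
Q_evap = m_dot * dh = 0.914 * 193.6
Q_evap = 176.95 kW

176.95


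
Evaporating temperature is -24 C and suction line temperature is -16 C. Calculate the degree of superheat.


Superheat = T_suction - T_evap
Superheat = -16 - (-24)
Superheat = 8 K

8


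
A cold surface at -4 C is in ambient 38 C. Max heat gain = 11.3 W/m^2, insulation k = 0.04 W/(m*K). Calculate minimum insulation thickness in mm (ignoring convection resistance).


dT = 38 - (-4) = 42 K
thickness = k * dT / q_max * 1000
thickness = 0.04 * 42 / 11.3 * 1000
thickness = 148.7 mm

148.7
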